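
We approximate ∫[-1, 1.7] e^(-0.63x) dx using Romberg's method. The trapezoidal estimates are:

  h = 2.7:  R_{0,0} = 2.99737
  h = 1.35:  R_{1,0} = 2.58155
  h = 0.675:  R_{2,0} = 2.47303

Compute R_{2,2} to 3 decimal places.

R_{1,1} = 2.58155 + (2.58155 − 2.99737)/3 = 2.44294
R_{2,1} = (4·2.47303 − 2.58155) / 3 = 2.43686
R_{2,2} = 2.43686 + (2.43686 − 2.44294)/15 = 2.43645

2.436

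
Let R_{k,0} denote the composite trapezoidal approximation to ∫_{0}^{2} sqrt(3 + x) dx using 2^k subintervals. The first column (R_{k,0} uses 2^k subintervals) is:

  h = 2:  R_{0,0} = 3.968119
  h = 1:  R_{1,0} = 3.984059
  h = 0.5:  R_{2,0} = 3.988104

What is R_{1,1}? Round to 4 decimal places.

3.9894

Richardson extrapolation on the trapezoidal column (denominator 4−1=3):
R_{1,1} = (4·3.984059 − 3.968119) / 3 = 3.989372
(Column j=1 coincides with Simpson's rule on the same nodes.)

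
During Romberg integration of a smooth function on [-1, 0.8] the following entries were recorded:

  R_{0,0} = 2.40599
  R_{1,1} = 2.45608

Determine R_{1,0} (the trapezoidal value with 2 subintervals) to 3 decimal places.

From R_{1,1} = (4·R_{1,0} − R_{0,0})/3, solve for R_{1,0}:
4·R_{1,0} = 3·2.45608 + 2.40599 = 9.77423
R_{1,0} = 2.44356

2.444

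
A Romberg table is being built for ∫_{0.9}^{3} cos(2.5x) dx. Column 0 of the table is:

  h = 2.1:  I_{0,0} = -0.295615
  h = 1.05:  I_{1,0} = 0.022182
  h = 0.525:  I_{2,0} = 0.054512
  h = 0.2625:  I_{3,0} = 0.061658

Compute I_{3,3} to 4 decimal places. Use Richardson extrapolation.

Richardson extrapolation on the trapezoidal column (denominator 4−1=3):
I_{1,1} = 0.022182 + (0.022182 − (-0.295615))/3 = 0.128114
I_{2,1} = 0.054512 + (0.054512 − 0.022182)/3 = 0.065289
I_{3,1} = 0.061658 + (0.061658 − 0.054512)/3 = 0.064040
I_{2,2} = (16·0.065289 − 0.128114) / 15 = 0.061101
I_{3,2} = (16·0.064040 − 0.065289) / 15 = 0.063957
I_{3,3} = 0.063957 + (0.063957 − 0.061101)/63 = 0.064002

0.0640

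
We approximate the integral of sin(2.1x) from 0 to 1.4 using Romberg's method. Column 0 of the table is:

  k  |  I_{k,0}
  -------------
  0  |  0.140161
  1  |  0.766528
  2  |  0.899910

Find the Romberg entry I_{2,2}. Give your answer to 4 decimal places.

0.9423

Richardson extrapolation on the trapezoidal column (denominator 4−1=3):
I_{1,1} = (4·0.766528 − 0.140161) / 3 = 0.975317
I_{2,1} = 0.899910 + (0.899910 − 0.766528)/3 = 0.944371
I_{2,2} = 0.944371 + (0.944371 − 0.975317)/15 = 0.942308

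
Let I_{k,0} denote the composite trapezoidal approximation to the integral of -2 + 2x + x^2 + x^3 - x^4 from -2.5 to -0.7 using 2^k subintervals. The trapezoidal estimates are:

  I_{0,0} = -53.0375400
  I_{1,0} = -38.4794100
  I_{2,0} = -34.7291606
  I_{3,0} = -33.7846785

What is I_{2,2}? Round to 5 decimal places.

-33.46924

I_{1,1} = -38.4794100 + (-38.4794100 − (-53.0375400))/3 = -33.6267000
I_{2,1} = (4·(-34.7291606) − (-38.4794100)) / 3 = -33.4790775
I_{2,2} = (16·(-33.4790775) − (-33.6267000)) / 15 = -33.4692360
(Column j=1 coincides with Simpson's rule on the same nodes.)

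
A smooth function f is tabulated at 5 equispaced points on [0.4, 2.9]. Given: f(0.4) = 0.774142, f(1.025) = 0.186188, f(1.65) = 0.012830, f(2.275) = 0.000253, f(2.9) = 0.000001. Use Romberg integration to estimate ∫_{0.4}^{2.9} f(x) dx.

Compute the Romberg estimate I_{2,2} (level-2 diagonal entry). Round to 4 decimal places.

I_{0,0} (trapezoid, 1 panel, h=2.5000): 0.967679
I_{1,0} (trapezoid, 2 panels, h=1.2500): 0.499877
I_{2,0} (trapezoid, 4 panels, h=0.6250): 0.366464
I_{1,1} = 0.499877 + (0.499877 − 0.967679)/3 = 0.343943
I_{2,1} = 0.366464 + (0.366464 − 0.499877)/3 = 0.321993
I_{2,2} = 0.321993 + (0.321993 − 0.343943)/15 = 0.320530

0.3205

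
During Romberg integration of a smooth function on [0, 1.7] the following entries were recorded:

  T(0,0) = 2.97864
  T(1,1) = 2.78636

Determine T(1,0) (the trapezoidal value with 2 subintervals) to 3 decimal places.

From T(1,1) = (4·T(1,0) − T(0,0))/3, solve for T(1,0):
4·T(1,0) = 3·2.78636 + 2.97864 = 11.33772
T(1,0) = 2.83443

2.834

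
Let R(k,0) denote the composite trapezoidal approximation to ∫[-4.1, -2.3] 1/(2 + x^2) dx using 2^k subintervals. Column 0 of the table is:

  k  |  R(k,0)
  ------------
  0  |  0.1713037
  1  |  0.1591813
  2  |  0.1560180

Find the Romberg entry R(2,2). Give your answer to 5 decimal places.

Richardson extrapolation on the trapezoidal column (denominator 4−1=3):
R(1,1) = (4·0.1591813 − 0.1713037) / 3 = 0.1551405
R(2,1) = 0.1560180 + (0.1560180 − 0.1591813)/3 = 0.1549636
R(2,2) = 0.1549636 + (0.1549636 − 0.1551405)/15 = 0.1549518

0.15495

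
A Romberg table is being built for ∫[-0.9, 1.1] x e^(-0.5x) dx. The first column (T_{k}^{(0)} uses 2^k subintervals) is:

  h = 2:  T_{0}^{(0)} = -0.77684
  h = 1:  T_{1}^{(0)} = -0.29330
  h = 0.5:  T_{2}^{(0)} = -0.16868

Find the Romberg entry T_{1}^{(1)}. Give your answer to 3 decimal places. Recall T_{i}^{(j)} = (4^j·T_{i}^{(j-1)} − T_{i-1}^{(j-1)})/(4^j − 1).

-0.132

T_{1}^{(1)} = (4·(-0.29330) − (-0.77684)) / 3 = -0.13212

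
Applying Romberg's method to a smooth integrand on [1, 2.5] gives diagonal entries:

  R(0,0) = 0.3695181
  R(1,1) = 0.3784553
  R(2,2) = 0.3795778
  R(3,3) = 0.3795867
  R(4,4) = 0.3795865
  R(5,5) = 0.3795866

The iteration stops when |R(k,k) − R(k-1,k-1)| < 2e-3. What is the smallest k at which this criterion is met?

|R(1,1) − R(0,0)| = 0.0089372 ≥ 2e-3
|R(2,2) − R(1,1)| = 0.0011225 < 2e-3

k = 2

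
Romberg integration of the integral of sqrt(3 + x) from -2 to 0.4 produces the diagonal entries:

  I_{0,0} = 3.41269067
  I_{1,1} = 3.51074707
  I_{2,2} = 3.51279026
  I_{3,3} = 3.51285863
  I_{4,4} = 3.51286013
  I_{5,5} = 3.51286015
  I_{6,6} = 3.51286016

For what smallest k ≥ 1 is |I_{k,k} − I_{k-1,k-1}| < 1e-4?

k = 3

|I_{1,1} − I_{0,0}| = 0.09805640 ≥ 1e-4
|I_{2,2} − I_{1,1}| = 0.00204319 ≥ 1e-4
|I_{3,3} − I_{2,2}| = 0.00006837 < 1e-4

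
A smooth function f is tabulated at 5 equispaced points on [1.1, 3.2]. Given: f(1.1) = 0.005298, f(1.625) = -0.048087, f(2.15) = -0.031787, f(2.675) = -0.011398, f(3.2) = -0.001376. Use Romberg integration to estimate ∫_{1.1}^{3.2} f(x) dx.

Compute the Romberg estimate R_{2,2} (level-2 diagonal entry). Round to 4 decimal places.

R_{0,0} (trapezoid, 1 panel, h=2.1000): 0.004118
R_{1,0} (trapezoid, 2 panels, h=1.0500): -0.031317
R_{2,0} (trapezoid, 4 panels, h=0.5250): -0.046888
R_{1,1} = -0.031317 + (-0.031317 − 0.004118)/3 = -0.043129
R_{2,1} = -0.046888 + (-0.046888 − (-0.031317))/3 = -0.052078
R_{2,2} = -0.052078 + (-0.052078 − (-0.043129))/15 = -0.052675

-0.0527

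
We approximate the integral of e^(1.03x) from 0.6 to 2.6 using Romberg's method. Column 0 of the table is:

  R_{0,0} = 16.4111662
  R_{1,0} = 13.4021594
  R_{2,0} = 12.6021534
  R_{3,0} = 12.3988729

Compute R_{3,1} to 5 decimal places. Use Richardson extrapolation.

Richardson extrapolation on the trapezoidal column (denominator 4−1=3):
R_{3,1} = (4·12.3988729 − 12.6021534) / 3 = 12.3311127
(Column j=1 coincides with Simpson's rule on the same nodes.)

12.33111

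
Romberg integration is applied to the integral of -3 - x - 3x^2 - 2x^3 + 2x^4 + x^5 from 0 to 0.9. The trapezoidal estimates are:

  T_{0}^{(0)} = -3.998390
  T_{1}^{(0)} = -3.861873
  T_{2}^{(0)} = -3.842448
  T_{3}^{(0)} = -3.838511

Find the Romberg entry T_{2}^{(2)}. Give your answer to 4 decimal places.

-3.8373

Richardson extrapolation on the trapezoidal column (denominator 4−1=3):
T_{1}^{(1)} = -3.861873 + (-3.861873 − (-3.998390))/3 = -3.816367
T_{2}^{(1)} = (4·(-3.842448) − (-3.861873)) / 3 = -3.835973
T_{2}^{(2)} = -3.835973 + (-3.835973 − (-3.816367))/15 = -3.837280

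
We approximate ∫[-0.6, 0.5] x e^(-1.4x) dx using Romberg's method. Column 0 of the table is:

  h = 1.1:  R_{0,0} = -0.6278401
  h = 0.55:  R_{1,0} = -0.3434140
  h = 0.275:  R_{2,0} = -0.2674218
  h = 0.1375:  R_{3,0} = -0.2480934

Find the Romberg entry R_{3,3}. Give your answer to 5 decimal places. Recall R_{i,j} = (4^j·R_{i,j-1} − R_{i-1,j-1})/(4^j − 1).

Richardson extrapolation on the trapezoidal column (denominator 4−1=3):
R_{1,1} = (4·(-0.3434140) − (-0.6278401)) / 3 = -0.2486053
R_{2,1} = -0.2674218 + (-0.2674218 − (-0.3434140))/3 = -0.2420911
R_{3,1} = (4·(-0.2480934) − (-0.2674218)) / 3 = -0.2416506
R_{2,2} = (16·(-0.2420911) − (-0.2486053)) / 15 = -0.2416568
R_{3,2} = -0.2416506 + (-0.2416506 − (-0.2420911))/15 = -0.2416212
R_{3,3} = -0.2416212 + (-0.2416212 − (-0.2416568))/63 = -0.2416206
(Column j=1 coincides with Simpson's rule on the same nodes.)

-0.24162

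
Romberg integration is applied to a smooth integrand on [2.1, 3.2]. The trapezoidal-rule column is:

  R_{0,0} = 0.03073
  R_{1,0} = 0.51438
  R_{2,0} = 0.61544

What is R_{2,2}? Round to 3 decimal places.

Richardson extrapolation on the trapezoidal column (denominator 4−1=3):
R_{1,1} = 0.51438 + (0.51438 − 0.03073)/3 = 0.67560
R_{2,1} = (4·0.61544 − 0.51438) / 3 = 0.64913
R_{2,2} = 0.64913 + (0.64913 − 0.67560)/15 = 0.64737

0.647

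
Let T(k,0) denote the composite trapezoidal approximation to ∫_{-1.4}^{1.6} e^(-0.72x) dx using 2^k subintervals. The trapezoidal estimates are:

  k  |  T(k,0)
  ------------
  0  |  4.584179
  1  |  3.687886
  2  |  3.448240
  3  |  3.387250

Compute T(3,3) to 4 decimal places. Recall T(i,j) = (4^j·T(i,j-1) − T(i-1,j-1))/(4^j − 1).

T(1,1) = 3.687886 + (3.687886 − 4.584179)/3 = 3.389122
T(2,1) = (4·3.448240 − 3.687886) / 3 = 3.368358
T(3,1) = (4·3.387250 − 3.448240) / 3 = 3.366920
T(2,2) = 3.368358 + (3.368358 − 3.389122)/15 = 3.366974
T(3,2) = (16·3.366920 − 3.368358) / 15 = 3.366824
T(3,3) = 3.366824 + (3.366824 − 3.366974)/63 = 3.366822

3.3668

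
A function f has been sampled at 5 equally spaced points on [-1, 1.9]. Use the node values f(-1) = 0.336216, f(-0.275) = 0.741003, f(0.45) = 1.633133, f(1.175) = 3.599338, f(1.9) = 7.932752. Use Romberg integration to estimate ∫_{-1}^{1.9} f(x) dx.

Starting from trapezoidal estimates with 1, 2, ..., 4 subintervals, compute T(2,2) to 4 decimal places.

6.9720

T(0,0) (trapezoid, 1 panel, h=2.9000): 11.990004
T(1,0) (trapezoid, 2 panels, h=1.4500): 8.363045
T(2,0) (trapezoid, 4 panels, h=0.7250): 7.328270
T(1,1) = 8.363045 + (8.363045 − 11.990004)/3 = 7.154059
T(2,1) = 7.328270 + (7.328270 − 8.363045)/3 = 6.983345
T(2,2) = 6.983345 + (6.983345 − 7.154059)/15 = 6.971964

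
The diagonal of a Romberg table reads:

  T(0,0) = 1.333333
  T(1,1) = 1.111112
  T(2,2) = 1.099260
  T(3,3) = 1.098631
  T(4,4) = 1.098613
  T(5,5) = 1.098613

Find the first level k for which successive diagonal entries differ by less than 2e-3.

|T(1,1) − T(0,0)| = 0.222221 ≥ 2e-3
|T(2,2) − T(1,1)| = 0.011852 ≥ 2e-3
|T(3,3) − T(2,2)| = 0.000629 < 2e-3

k = 3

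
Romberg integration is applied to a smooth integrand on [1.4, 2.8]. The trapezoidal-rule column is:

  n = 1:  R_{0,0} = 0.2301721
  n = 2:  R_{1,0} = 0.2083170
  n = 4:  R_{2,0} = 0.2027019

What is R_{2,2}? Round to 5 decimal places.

Richardson extrapolation on the trapezoidal column (denominator 4−1=3):
R_{1,1} = 0.2083170 + (0.2083170 − 0.2301721)/3 = 0.2010320
R_{2,1} = 0.2027019 + (0.2027019 − 0.2083170)/3 = 0.2008302
R_{2,2} = (16·0.2008302 − 0.2010320) / 15 = 0.2008167

0.20082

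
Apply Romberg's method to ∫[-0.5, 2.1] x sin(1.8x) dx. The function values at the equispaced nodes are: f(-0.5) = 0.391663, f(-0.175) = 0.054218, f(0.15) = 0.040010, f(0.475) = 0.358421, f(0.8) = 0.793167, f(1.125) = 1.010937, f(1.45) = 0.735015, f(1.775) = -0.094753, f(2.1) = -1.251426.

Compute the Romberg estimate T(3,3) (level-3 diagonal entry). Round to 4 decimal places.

T(0,0) (trapezoid, 1 panel, h=2.6000): -1.117692
T(1,0) (trapezoid, 2 panels, h=1.3000): 0.472271
T(2,0) (trapezoid, 4 panels, h=0.6500): 0.739902
T(3,0) (trapezoid, 8 panels, h=0.3250): 0.801818
T(1,1) = 0.472271 + (0.472271 − (-1.117692))/3 = 1.002259
T(2,1) = 0.739902 + (0.739902 − 0.472271)/3 = 0.829112
T(3,1) = 0.801818 + (0.801818 − 0.739902)/3 = 0.822457
T(2,2) = 0.829112 + (0.829112 − 1.002259)/15 = 0.817569
T(3,2) = 0.822457 + (0.822457 − 0.829112)/15 = 0.822013
T(3,3) = 0.822013 + (0.822013 − 0.817569)/63 = 0.822084

0.8221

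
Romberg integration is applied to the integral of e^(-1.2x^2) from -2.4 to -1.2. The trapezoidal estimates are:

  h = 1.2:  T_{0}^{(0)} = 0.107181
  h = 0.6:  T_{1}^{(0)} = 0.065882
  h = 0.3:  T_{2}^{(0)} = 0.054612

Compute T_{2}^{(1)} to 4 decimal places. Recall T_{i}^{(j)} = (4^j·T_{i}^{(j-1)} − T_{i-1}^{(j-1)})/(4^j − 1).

T_{2}^{(1)} = (4·0.054612 − 0.065882) / 3 = 0.050855

0.0509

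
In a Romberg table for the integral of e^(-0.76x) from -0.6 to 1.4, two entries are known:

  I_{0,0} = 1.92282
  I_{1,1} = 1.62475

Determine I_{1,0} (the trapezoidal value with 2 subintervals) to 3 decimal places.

1.699

From I_{1,1} = (4·I_{1,0} − I_{0,0})/3, solve for I_{1,0}:
4·I_{1,0} = 3·1.62475 + 1.92282 = 6.79707
I_{1,0} = 1.69927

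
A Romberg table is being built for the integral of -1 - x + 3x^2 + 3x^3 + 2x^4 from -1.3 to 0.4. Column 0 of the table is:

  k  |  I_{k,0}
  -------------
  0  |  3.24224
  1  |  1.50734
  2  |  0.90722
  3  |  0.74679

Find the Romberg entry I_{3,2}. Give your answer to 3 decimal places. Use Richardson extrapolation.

0.692

I_{2,1} = 0.90722 + (0.90722 − 1.50734)/3 = 0.70718
I_{3,1} = (4·0.74679 − 0.90722) / 3 = 0.69331
I_{3,2} = (16·0.69331 − 0.70718) / 15 = 0.69239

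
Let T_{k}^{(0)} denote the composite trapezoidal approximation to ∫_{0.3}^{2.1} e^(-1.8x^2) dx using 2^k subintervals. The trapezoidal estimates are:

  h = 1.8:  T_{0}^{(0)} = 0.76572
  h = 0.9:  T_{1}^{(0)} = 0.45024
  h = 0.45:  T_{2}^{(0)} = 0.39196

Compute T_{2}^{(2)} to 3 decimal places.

0.374

Richardson extrapolation on the trapezoidal column (denominator 4−1=3):
T_{1}^{(1)} = 0.45024 + (0.45024 − 0.76572)/3 = 0.34508
T_{2}^{(1)} = 0.39196 + (0.39196 − 0.45024)/3 = 0.37253
T_{2}^{(2)} = 0.37253 + (0.37253 − 0.34508)/15 = 0.37436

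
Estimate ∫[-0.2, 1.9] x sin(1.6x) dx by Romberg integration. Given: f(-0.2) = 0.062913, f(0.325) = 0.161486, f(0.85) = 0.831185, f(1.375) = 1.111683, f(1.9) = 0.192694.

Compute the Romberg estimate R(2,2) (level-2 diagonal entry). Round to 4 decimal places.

R(0,0) (trapezoid, 1 panel, h=2.1000): 0.268387
R(1,0) (trapezoid, 2 panels, h=1.0500): 1.006938
R(2,0) (trapezoid, 4 panels, h=0.5250): 1.171883
R(1,1) = 1.006938 + (1.006938 − 0.268387)/3 = 1.253122
R(2,1) = 1.171883 + (1.171883 − 1.006938)/3 = 1.226865
R(2,2) = 1.226865 + (1.226865 − 1.253122)/15 = 1.225115

1.2251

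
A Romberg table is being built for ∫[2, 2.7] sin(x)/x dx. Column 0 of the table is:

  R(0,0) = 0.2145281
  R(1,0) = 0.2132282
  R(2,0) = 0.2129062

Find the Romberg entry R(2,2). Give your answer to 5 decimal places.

Richardson extrapolation on the trapezoidal column (denominator 4−1=3):
R(1,1) = (4·0.2132282 − 0.2145281) / 3 = 0.2127949
R(2,1) = (4·0.2129062 − 0.2132282) / 3 = 0.2127989
R(2,2) = 0.2127989 + (0.2127989 − 0.2127949)/15 = 0.2127992
(Column j=1 coincides with Simpson's rule on the same nodes.)

0.21280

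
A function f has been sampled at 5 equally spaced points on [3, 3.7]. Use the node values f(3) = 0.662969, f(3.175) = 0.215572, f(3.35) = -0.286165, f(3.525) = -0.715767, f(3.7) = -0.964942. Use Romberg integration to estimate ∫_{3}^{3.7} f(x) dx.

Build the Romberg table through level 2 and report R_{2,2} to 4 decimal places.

-0.1676

R_{0,0} (trapezoid, 1 panel, h=0.7000): -0.105691
R_{1,0} (trapezoid, 2 panels, h=0.3500): -0.153003
R_{2,0} (trapezoid, 4 panels, h=0.1750): -0.164036
R_{1,1} = -0.153003 + (-0.153003 − (-0.105691))/3 = -0.168774
R_{2,1} = -0.164036 + (-0.164036 − (-0.153003))/3 = -0.167714
R_{2,2} = -0.167714 + (-0.167714 − (-0.168774))/15 = -0.167643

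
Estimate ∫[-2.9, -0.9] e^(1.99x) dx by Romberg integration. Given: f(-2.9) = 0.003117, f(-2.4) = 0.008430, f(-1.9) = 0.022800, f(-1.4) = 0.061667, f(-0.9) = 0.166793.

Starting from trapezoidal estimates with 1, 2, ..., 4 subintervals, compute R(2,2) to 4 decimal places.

R(0,0) (trapezoid, 1 panel, h=2.0000): 0.169910
R(1,0) (trapezoid, 2 panels, h=1.0000): 0.107755
R(2,0) (trapezoid, 4 panels, h=0.5000): 0.088926
R(1,1) = 0.107755 + (0.107755 − 0.169910)/3 = 0.087037
R(2,1) = 0.088926 + (0.088926 − 0.107755)/3 = 0.082650
R(2,2) = 0.082650 + (0.082650 − 0.087037)/15 = 0.082358

0.0824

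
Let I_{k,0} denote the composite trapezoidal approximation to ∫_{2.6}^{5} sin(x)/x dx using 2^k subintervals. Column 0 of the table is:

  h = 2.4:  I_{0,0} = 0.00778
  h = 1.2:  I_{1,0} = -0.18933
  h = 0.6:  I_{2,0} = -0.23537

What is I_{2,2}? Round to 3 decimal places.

Richardson extrapolation on the trapezoidal column (denominator 4−1=3):
I_{1,1} = -0.18933 + (-0.18933 − 0.00778)/3 = -0.25503
I_{2,1} = (4·(-0.23537) − (-0.18933)) / 3 = -0.25072
I_{2,2} = -0.25072 + (-0.25072 − (-0.25503))/15 = -0.25043

-0.250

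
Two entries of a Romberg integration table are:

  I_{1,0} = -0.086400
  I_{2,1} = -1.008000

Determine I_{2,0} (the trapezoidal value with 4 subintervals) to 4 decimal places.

-0.7776

From I_{2,1} = (4·I_{2,0} − I_{1,0})/3, solve for I_{2,0}:
4·I_{2,0} = 3·(-1.008000) + (-0.086400) = -3.110400
I_{2,0} = -0.777600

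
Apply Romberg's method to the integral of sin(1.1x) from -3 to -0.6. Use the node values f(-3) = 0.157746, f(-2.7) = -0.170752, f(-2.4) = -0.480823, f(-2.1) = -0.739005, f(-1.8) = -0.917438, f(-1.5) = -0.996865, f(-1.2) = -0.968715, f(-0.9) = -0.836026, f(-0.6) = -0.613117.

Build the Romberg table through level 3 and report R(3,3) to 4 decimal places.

R(0,0) (trapezoid, 1 panel, h=2.4000): -0.546445
R(1,0) (trapezoid, 2 panels, h=1.2000): -1.374148
R(2,0) (trapezoid, 4 panels, h=0.6000): -1.556797
R(3,0) (trapezoid, 8 panels, h=0.3000): -1.601193
R(1,1) = -1.374148 + (-1.374148 − (-0.546445))/3 = -1.650049
R(2,1) = -1.556797 + (-1.556797 − (-1.374148))/3 = -1.617680
R(3,1) = -1.601193 + (-1.601193 − (-1.556797))/3 = -1.615992
R(2,2) = -1.617680 + (-1.617680 − (-1.650049))/15 = -1.615522
R(3,2) = -1.615992 + (-1.615992 − (-1.617680))/15 = -1.615879
R(3,3) = -1.615879 + (-1.615879 − (-1.615522))/63 = -1.615885

-1.6159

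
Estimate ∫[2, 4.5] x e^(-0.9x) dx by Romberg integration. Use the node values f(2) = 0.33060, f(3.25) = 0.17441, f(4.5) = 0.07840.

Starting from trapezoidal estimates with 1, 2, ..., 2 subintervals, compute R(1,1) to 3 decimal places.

R(0,0) (trapezoid, 1 panel, h=2.5000): 0.51125
R(1,0) (trapezoid, 2 panels, h=1.2500): 0.47364
R(1,1) = 0.47364 + (0.47364 − 0.51125)/3 = 0.46110

0.461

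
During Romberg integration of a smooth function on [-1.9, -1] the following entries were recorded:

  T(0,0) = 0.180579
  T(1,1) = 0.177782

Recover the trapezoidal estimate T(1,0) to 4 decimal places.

0.1785

From T(1,1) = (4·T(1,0) − T(0,0))/3, solve for T(1,0):
4·T(1,0) = 3·0.177782 + 0.180579 = 0.713925
T(1,0) = 0.178481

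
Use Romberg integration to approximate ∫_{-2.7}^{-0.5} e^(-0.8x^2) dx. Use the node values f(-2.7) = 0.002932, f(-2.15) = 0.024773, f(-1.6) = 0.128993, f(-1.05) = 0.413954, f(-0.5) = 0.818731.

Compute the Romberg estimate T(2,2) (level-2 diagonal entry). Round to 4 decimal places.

T(0,0) (trapezoid, 1 panel, h=2.2000): 0.903829
T(1,0) (trapezoid, 2 panels, h=1.1000): 0.593807
T(2,0) (trapezoid, 4 panels, h=0.5500): 0.538203
T(1,1) = 0.593807 + (0.593807 − 0.903829)/3 = 0.490466
T(2,1) = 0.538203 + (0.538203 − 0.593807)/3 = 0.519668
T(2,2) = 0.519668 + (0.519668 − 0.490466)/15 = 0.521615

0.5216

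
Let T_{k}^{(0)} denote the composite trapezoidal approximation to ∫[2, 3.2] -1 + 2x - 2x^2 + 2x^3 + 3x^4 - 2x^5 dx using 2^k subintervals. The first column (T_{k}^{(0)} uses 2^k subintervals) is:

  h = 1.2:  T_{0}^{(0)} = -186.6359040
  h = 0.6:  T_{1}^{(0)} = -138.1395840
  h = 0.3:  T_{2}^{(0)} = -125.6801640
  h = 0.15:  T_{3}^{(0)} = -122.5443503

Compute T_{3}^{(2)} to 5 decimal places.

Richardson extrapolation on the trapezoidal column (denominator 4−1=3):
T_{2}^{(1)} = -125.6801640 + (-125.6801640 − (-138.1395840))/3 = -121.5270240
T_{3}^{(1)} = -122.5443503 + (-122.5443503 − (-125.6801640))/3 = -121.4990791
T_{3}^{(2)} = (16·(-121.4990791) − (-121.5270240)) / 15 = -121.4972161

-121.49722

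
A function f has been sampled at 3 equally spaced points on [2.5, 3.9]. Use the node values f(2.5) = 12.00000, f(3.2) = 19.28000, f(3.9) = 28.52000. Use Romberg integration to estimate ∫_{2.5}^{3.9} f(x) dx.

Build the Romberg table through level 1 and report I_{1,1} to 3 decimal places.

27.449

I_{0,0} (trapezoid, 1 panel, h=1.4000): 28.36400
I_{1,0} (trapezoid, 2 panels, h=0.7000): 27.67800
I_{1,1} = 27.67800 + (27.67800 − 28.36400)/3 = 27.44933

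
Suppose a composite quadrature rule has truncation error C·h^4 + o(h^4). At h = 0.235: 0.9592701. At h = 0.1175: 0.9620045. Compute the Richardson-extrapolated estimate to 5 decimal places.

The leading error scales as h^4; refining by a factor of 2 reduces it by 2^4 = 16.
Extrapolated value = (16·A(h/2) − A(h)) / (16 − 1)
= (16·0.9620045 − 0.9592701) / 15
= 14.4328019 / 15 = 0.9621868

0.96219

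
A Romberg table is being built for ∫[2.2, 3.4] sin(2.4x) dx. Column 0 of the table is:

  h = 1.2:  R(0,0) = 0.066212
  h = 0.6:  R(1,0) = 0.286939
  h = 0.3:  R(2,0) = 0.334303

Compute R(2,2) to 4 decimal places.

Richardson extrapolation on the trapezoidal column (denominator 4−1=3):
R(1,1) = (4·0.286939 − 0.066212) / 3 = 0.360515
R(2,1) = 0.334303 + (0.334303 − 0.286939)/3 = 0.350091
R(2,2) = 0.350091 + (0.350091 − 0.360515)/15 = 0.349396

0.3494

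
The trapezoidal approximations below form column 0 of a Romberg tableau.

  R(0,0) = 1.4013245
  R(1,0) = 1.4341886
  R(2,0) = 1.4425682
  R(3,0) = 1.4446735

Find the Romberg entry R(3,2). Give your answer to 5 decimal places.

1.44538

R(2,1) = (4·1.4425682 − 1.4341886) / 3 = 1.4453614
R(3,1) = (4·1.4446735 − 1.4425682) / 3 = 1.4453753
R(3,2) = 1.4453753 + (1.4453753 − 1.4453614)/15 = 1.4453762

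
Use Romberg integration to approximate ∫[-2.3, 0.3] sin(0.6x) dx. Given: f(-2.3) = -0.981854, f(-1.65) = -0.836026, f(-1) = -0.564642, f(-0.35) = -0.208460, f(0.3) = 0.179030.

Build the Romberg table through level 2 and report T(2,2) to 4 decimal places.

T(0,0) (trapezoid, 1 panel, h=2.6000): -1.043671
T(1,0) (trapezoid, 2 panels, h=1.3000): -1.255870
T(2,0) (trapezoid, 4 panels, h=0.6500): -1.306851
T(1,1) = -1.255870 + (-1.255870 − (-1.043671))/3 = -1.326603
T(2,1) = -1.306851 + (-1.306851 − (-1.255870))/3 = -1.323845
T(2,2) = -1.323845 + (-1.323845 − (-1.326603))/15 = -1.323661

-1.3237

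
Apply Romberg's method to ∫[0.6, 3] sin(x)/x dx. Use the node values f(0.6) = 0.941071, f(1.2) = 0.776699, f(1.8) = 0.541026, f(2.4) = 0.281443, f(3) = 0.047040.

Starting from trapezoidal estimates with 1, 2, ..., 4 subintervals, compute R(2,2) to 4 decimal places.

1.2605

R(0,0) (trapezoid, 1 panel, h=2.4000): 1.185733
R(1,0) (trapezoid, 2 panels, h=1.2000): 1.242098
R(2,0) (trapezoid, 4 panels, h=0.6000): 1.255934
R(1,1) = 1.242098 + (1.242098 − 1.185733)/3 = 1.260886
R(2,1) = 1.255934 + (1.255934 − 1.242098)/3 = 1.260546
R(2,2) = 1.260546 + (1.260546 − 1.260886)/15 = 1.260523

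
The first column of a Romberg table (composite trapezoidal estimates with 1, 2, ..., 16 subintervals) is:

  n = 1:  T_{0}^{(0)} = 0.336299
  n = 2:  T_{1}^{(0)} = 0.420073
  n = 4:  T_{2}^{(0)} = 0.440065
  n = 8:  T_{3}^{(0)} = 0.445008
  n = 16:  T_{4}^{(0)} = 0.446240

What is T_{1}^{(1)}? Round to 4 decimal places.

0.4480

T_{1}^{(1)} = (4·0.420073 − 0.336299) / 3 = 0.447998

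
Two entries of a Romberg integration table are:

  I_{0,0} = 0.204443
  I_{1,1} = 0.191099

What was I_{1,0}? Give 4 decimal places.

From I_{1,1} = (4·I_{1,0} − I_{0,0})/3, solve for I_{1,0}:
4·I_{1,0} = 3·0.191099 + 0.204443 = 0.777740
I_{1,0} = 0.194435

0.1944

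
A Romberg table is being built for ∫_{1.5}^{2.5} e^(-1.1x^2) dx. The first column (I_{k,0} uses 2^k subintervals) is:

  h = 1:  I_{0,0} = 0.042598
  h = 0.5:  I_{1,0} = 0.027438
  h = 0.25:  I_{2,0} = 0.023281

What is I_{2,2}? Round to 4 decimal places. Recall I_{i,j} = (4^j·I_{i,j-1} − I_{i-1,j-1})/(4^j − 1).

0.0219

Richardson extrapolation on the trapezoidal column (denominator 4−1=3):
I_{1,1} = (4·0.027438 − 0.042598) / 3 = 0.022385
I_{2,1} = 0.023281 + (0.023281 − 0.027438)/3 = 0.021895
I_{2,2} = 0.021895 + (0.021895 − 0.022385)/15 = 0.021862
(Column j=1 coincides with Simpson's rule on the same nodes.)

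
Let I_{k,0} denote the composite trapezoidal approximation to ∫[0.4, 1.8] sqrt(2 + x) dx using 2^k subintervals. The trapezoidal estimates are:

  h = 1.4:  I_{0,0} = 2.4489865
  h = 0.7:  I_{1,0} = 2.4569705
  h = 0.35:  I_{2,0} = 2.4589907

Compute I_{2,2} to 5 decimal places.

2.45967

Richardson extrapolation on the trapezoidal column (denominator 4−1=3):
I_{1,1} = 2.4569705 + (2.4569705 − 2.4489865)/3 = 2.4596318
I_{2,1} = 2.4589907 + (2.4589907 − 2.4569705)/3 = 2.4596641
I_{2,2} = (16·2.4596641 − 2.4596318) / 15 = 2.4596663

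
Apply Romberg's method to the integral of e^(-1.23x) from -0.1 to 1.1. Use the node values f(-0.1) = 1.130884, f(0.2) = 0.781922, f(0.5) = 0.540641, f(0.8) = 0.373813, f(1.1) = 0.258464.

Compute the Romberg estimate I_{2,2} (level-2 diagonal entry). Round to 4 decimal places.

I_{0,0} (trapezoid, 1 panel, h=1.2000): 0.833609
I_{1,0} (trapezoid, 2 panels, h=0.6000): 0.741189
I_{2,0} (trapezoid, 4 panels, h=0.3000): 0.717315
I_{1,1} = 0.741189 + (0.741189 − 0.833609)/3 = 0.710382
I_{2,1} = 0.717315 + (0.717315 − 0.741189)/3 = 0.709357
I_{2,2} = 0.709357 + (0.709357 − 0.710382)/15 = 0.709289

0.7093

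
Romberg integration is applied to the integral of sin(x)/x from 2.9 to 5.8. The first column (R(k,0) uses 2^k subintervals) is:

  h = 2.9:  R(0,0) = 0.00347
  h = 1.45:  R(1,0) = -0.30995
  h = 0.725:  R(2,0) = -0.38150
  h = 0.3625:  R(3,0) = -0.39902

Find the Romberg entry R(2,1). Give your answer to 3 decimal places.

-0.405

Richardson extrapolation on the trapezoidal column (denominator 4−1=3):
R(2,1) = -0.38150 + (-0.38150 − (-0.30995))/3 = -0.40535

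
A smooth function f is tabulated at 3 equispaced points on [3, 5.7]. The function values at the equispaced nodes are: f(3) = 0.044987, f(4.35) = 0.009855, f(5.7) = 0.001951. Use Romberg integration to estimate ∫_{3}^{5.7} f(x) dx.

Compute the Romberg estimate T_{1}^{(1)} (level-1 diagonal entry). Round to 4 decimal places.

0.0389

T_{0}^{(0)} (trapezoid, 1 panel, h=2.7000): 0.063366
T_{1}^{(0)} (trapezoid, 2 panels, h=1.3500): 0.044987
T_{1}^{(1)} = 0.044987 + (0.044987 − 0.063366)/3 = 0.038861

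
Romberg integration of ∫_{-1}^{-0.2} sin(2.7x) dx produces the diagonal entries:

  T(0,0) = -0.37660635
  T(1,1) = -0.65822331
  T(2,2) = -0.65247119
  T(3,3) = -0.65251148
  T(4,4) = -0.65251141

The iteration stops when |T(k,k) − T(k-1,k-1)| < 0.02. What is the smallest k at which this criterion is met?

k = 2

|T(1,1) − T(0,0)| = 0.28161696 ≥ 0.02
|T(2,2) − T(1,1)| = 0.00575212 < 0.02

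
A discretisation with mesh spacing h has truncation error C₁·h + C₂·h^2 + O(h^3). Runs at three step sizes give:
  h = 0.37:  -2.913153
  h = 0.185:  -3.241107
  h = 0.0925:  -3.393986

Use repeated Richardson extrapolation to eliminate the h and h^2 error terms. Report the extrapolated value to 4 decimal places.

-3.5395

First eliminate the h term (factor 2^1 = 2):
  B₁ = (2·(-3.241107) − (-2.913153))/1 = -3.569061
  B₂ = (2·(-3.393986) − (-3.241107))/1 = -3.546865
Then eliminate the h^2 term (factor 2^2 = 4):
  (4·(-3.546865) − (-3.569061))/3 = -3.539466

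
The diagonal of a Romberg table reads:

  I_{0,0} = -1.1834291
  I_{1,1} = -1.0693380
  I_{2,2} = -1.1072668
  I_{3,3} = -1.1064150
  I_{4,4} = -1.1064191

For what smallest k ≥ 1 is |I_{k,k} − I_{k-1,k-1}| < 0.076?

k = 2

|I_{1,1} − I_{0,0}| = 0.1140911 ≥ 0.076
|I_{2,2} − I_{1,1}| = 0.0379288 < 0.076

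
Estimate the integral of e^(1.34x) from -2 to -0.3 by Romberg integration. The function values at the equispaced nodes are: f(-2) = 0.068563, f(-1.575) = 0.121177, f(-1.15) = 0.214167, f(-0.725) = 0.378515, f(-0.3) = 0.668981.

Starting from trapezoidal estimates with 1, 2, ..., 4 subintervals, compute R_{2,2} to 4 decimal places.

0.4481

R_{0,0} (trapezoid, 1 panel, h=1.7000): 0.626912
R_{1,0} (trapezoid, 2 panels, h=0.8500): 0.495498
R_{2,0} (trapezoid, 4 panels, h=0.4250): 0.460118
R_{1,1} = 0.495498 + (0.495498 − 0.626912)/3 = 0.451693
R_{2,1} = 0.460118 + (0.460118 − 0.495498)/3 = 0.448325
R_{2,2} = 0.448325 + (0.448325 − 0.451693)/15 = 0.448100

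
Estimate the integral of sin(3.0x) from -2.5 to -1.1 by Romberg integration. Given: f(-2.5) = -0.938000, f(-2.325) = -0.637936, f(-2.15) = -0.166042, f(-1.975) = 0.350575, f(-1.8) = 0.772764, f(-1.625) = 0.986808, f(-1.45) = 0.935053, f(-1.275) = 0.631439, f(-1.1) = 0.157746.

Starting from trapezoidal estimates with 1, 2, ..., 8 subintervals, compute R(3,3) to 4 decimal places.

0.4447

R(0,0) (trapezoid, 1 panel, h=1.4000): -0.546178
R(1,0) (trapezoid, 2 panels, h=0.7000): 0.267846
R(2,0) (trapezoid, 4 panels, h=0.3500): 0.403077
R(3,0) (trapezoid, 8 panels, h=0.1750): 0.434443
R(1,1) = 0.267846 + (0.267846 − (-0.546178))/3 = 0.539187
R(2,1) = 0.403077 + (0.403077 − 0.267846)/3 = 0.448154
R(3,1) = 0.434443 + (0.434443 − 0.403077)/3 = 0.444898
R(2,2) = 0.448154 + (0.448154 − 0.539187)/15 = 0.442085
R(3,2) = 0.444898 + (0.444898 − 0.448154)/15 = 0.444681
R(3,3) = 0.444681 + (0.444681 − 0.442085)/63 = 0.444722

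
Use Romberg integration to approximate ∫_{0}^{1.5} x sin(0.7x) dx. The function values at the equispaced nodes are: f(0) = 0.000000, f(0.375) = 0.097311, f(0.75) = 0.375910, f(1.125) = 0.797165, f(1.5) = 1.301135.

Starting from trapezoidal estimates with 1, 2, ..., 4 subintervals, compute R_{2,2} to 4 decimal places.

0.7040

R_{0,0} (trapezoid, 1 panel, h=1.5000): 0.975851
R_{1,0} (trapezoid, 2 panels, h=0.7500): 0.769858
R_{2,0} (trapezoid, 4 panels, h=0.3750): 0.720358
R_{1,1} = 0.769858 + (0.769858 − 0.975851)/3 = 0.701194
R_{2,1} = 0.720358 + (0.720358 − 0.769858)/3 = 0.703858
R_{2,2} = 0.703858 + (0.703858 − 0.701194)/15 = 0.704036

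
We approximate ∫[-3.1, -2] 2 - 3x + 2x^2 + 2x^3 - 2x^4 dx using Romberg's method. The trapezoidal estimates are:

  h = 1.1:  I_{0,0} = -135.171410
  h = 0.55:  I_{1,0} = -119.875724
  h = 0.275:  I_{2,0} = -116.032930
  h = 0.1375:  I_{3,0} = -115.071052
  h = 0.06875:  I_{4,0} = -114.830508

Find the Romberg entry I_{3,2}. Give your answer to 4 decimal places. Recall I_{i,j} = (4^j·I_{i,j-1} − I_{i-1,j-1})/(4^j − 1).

Richardson extrapolation on the trapezoidal column (denominator 4−1=3):
I_{2,1} = (4·(-116.032930) − (-119.875724)) / 3 = -114.751999
I_{3,1} = -115.071052 + (-115.071052 − (-116.032930))/3 = -114.750426
I_{3,2} = (16·(-114.750426) − (-114.751999)) / 15 = -114.750321

-114.7503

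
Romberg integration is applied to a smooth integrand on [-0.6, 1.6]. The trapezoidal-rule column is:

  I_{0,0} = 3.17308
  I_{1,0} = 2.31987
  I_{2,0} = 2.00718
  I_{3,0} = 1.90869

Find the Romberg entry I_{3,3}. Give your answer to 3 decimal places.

I_{1,1} = (4·2.31987 − 3.17308) / 3 = 2.03547
I_{2,1} = 2.00718 + (2.00718 − 2.31987)/3 = 1.90295
I_{3,1} = (4·1.90869 − 2.00718) / 3 = 1.87586
I_{2,2} = (16·1.90295 − 2.03547) / 15 = 1.89412
I_{3,2} = (16·1.87586 − 1.90295) / 15 = 1.87405
I_{3,3} = 1.87405 + (1.87405 − 1.89412)/63 = 1.87373

1.874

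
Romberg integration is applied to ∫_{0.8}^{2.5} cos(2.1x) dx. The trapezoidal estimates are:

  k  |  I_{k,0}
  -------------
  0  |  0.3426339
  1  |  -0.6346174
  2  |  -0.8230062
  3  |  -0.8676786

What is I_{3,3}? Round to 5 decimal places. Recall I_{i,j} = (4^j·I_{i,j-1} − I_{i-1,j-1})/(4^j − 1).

-0.88238

I_{1,1} = -0.6346174 + (-0.6346174 − 0.3426339)/3 = -0.9603678
I_{2,1} = (4·(-0.8230062) − (-0.6346174)) / 3 = -0.8858025
I_{3,1} = (4·(-0.8676786) − (-0.8230062)) / 3 = -0.8825694
I_{2,2} = -0.8858025 + (-0.8858025 − (-0.9603678))/15 = -0.8808315
I_{3,2} = (16·(-0.8825694) − (-0.8858025)) / 15 = -0.8823539
I_{3,3} = (64·(-0.8823539) − (-0.8808315)) / 63 = -0.8823781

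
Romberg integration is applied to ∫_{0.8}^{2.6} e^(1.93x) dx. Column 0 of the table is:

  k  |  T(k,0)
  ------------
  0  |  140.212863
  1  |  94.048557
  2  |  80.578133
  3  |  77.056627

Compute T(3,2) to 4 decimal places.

T(2,1) = 80.578133 + (80.578133 − 94.048557)/3 = 76.087992
T(3,1) = (4·77.056627 − 80.578133) / 3 = 75.882792
T(3,2) = (16·75.882792 − 76.087992) / 15 = 75.869112

75.8691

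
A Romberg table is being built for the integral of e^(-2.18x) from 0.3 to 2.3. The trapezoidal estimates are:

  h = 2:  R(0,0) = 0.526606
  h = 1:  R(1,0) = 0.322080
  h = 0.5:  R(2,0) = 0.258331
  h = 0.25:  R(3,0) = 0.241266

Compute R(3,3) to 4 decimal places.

0.2355

Richardson extrapolation on the trapezoidal column (denominator 4−1=3):
R(1,1) = 0.322080 + (0.322080 − 0.526606)/3 = 0.253905
R(2,1) = (4·0.258331 − 0.322080) / 3 = 0.237081
R(3,1) = (4·0.241266 − 0.258331) / 3 = 0.235578
R(2,2) = 0.237081 + (0.237081 − 0.253905)/15 = 0.235959
R(3,2) = (16·0.235578 − 0.237081) / 15 = 0.235478
R(3,3) = 0.235478 + (0.235478 − 0.235959)/63 = 0.235470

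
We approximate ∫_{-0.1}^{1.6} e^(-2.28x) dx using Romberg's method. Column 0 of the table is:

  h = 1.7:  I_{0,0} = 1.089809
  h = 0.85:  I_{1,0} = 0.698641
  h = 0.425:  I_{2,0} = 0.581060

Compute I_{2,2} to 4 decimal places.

Richardson extrapolation on the trapezoidal column (denominator 4−1=3):
I_{1,1} = (4·0.698641 − 1.089809) / 3 = 0.568252
I_{2,1} = (4·0.581060 − 0.698641) / 3 = 0.541866
I_{2,2} = (16·0.541866 − 0.568252) / 15 = 0.540107

0.5401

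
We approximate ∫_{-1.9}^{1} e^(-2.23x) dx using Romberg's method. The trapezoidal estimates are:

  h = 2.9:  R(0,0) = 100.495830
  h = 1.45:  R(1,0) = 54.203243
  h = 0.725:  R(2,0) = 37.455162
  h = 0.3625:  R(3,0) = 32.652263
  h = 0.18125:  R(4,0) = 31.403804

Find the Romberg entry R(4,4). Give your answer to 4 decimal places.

30.9832

Richardson extrapolation on the trapezoidal column (denominator 4−1=3):
R(1,1) = (4·54.203243 − 100.495830) / 3 = 38.772381
R(2,1) = 37.455162 + (37.455162 − 54.203243)/3 = 31.872468
R(3,1) = (4·32.652263 − 37.455162) / 3 = 31.051297
R(4,1) = 31.403804 + (31.403804 − 32.652263)/3 = 30.987651
R(2,2) = 31.872468 + (31.872468 − 38.772381)/15 = 31.412474
R(3,2) = 31.051297 + (31.051297 − 31.872468)/15 = 30.996552
R(4,2) = 30.987651 + (30.987651 − 31.051297)/15 = 30.983408
R(3,3) = 30.996552 + (30.996552 − 31.412474)/63 = 30.989950
R(4,3) = 30.983408 + (30.983408 − 30.996552)/63 = 30.983199
R(4,4) = (256·30.983199 − 30.989950) / 255 = 30.983173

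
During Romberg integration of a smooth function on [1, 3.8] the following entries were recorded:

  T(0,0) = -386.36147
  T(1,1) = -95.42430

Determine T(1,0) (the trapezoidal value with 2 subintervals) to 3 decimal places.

From T(1,1) = (4·T(1,0) − T(0,0))/3, solve for T(1,0):
4·T(1,0) = 3·(-95.42430) + (-386.36147) = -672.63437
T(1,0) = -168.15859

-168.159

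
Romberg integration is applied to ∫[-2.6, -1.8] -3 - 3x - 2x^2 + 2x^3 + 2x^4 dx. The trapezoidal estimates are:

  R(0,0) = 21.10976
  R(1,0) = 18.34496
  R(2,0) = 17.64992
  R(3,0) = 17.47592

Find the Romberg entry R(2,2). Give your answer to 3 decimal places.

Richardson extrapolation on the trapezoidal column (denominator 4−1=3):
R(1,1) = 18.34496 + (18.34496 − 21.10976)/3 = 17.42336
R(2,1) = (4·17.64992 − 18.34496) / 3 = 17.41824
R(2,2) = (16·17.41824 − 17.42336) / 15 = 17.41790

17.418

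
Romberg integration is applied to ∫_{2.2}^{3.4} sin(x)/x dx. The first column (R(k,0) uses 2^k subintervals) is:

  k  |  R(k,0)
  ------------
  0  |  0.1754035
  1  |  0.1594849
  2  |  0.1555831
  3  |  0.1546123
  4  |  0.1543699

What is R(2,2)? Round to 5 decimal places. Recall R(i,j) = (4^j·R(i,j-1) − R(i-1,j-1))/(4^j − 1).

R(1,1) = (4·0.1594849 − 0.1754035) / 3 = 0.1541787
R(2,1) = 0.1555831 + (0.1555831 − 0.1594849)/3 = 0.1542825
R(2,2) = 0.1542825 + (0.1542825 − 0.1541787)/15 = 0.1542894

0.15429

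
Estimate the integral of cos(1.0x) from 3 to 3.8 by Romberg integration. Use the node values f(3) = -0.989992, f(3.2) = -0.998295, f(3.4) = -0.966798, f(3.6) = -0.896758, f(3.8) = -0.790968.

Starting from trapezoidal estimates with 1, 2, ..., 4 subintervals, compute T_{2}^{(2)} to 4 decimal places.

T_{0}^{(0)} (trapezoid, 1 panel, h=0.8000): -0.712384
T_{1}^{(0)} (trapezoid, 2 panels, h=0.4000): -0.742911
T_{2}^{(0)} (trapezoid, 4 panels, h=0.2000): -0.750466
T_{1}^{(1)} = -0.742911 + (-0.742911 − (-0.712384))/3 = -0.753087
T_{2}^{(1)} = -0.750466 + (-0.750466 − (-0.742911))/3 = -0.752984
T_{2}^{(2)} = -0.752984 + (-0.752984 − (-0.753087))/15 = -0.752977

-0.7530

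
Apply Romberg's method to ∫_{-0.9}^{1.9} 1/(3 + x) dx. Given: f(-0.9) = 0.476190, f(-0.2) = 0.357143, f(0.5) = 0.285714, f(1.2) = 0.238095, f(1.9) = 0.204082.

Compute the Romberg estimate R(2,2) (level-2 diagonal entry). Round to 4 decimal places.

0.8474

R(0,0) (trapezoid, 1 panel, h=2.8000): 0.952381
R(1,0) (trapezoid, 2 panels, h=1.4000): 0.876190
R(2,0) (trapezoid, 4 panels, h=0.7000): 0.854762
R(1,1) = 0.876190 + (0.876190 − 0.952381)/3 = 0.850793
R(2,1) = 0.854762 + (0.854762 − 0.876190)/3 = 0.847619
R(2,2) = 0.847619 + (0.847619 − 0.850793)/15 = 0.847407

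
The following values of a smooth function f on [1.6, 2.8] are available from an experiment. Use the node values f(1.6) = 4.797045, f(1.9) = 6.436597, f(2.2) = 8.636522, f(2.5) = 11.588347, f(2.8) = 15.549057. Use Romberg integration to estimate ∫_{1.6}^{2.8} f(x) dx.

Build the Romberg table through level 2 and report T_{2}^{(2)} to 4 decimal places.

T_{0}^{(0)} (trapezoid, 1 panel, h=1.2000): 12.207661
T_{1}^{(0)} (trapezoid, 2 panels, h=0.6000): 11.285744
T_{2}^{(0)} (trapezoid, 4 panels, h=0.3000): 11.050355
T_{1}^{(1)} = 11.285744 + (11.285744 − 12.207661)/3 = 10.978438
T_{2}^{(1)} = 11.050355 + (11.050355 − 11.285744)/3 = 10.971892
T_{2}^{(2)} = 10.971892 + (10.971892 − 10.978438)/15 = 10.971456

10.9715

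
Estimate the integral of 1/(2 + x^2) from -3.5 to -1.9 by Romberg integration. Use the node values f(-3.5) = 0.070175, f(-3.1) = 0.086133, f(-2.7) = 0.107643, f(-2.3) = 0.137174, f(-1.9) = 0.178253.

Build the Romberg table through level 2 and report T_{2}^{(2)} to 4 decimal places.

T_{0}^{(0)} (trapezoid, 1 panel, h=1.6000): 0.198742
T_{1}^{(0)} (trapezoid, 2 panels, h=0.8000): 0.185486
T_{2}^{(0)} (trapezoid, 4 panels, h=0.4000): 0.182066
T_{1}^{(1)} = 0.185486 + (0.185486 − 0.198742)/3 = 0.181067
T_{2}^{(1)} = 0.182066 + (0.182066 − 0.185486)/3 = 0.180926
T_{2}^{(2)} = 0.180926 + (0.180926 − 0.181067)/15 = 0.180917

0.1809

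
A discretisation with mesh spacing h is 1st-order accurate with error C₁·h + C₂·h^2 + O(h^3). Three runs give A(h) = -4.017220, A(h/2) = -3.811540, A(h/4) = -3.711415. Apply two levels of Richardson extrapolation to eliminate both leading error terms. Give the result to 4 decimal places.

-3.6131

First eliminate the h term (factor 2^1 = 2):
  B₁ = (2·(-3.811540) − (-4.017220))/1 = -3.605860
  B₂ = (2·(-3.711415) − (-3.811540))/1 = -3.611290
Then eliminate the h^2 term (factor 2^2 = 4):
  (4·(-3.611290) − (-3.605860))/3 = -3.613100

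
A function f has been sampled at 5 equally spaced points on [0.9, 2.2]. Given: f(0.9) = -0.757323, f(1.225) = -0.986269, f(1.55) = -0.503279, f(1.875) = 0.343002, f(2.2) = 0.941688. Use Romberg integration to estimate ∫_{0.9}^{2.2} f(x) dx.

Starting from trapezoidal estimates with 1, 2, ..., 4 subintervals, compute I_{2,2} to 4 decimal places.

I_{0,0} (trapezoid, 1 panel, h=1.3000): 0.119837
I_{1,0} (trapezoid, 2 panels, h=0.6500): -0.267213
I_{2,0} (trapezoid, 4 panels, h=0.3250): -0.342668
I_{1,1} = -0.267213 + (-0.267213 − 0.119837)/3 = -0.396230
I_{2,1} = -0.342668 + (-0.342668 − (-0.267213))/3 = -0.367820
I_{2,2} = -0.367820 + (-0.367820 − (-0.396230))/15 = -0.365926

-0.3659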